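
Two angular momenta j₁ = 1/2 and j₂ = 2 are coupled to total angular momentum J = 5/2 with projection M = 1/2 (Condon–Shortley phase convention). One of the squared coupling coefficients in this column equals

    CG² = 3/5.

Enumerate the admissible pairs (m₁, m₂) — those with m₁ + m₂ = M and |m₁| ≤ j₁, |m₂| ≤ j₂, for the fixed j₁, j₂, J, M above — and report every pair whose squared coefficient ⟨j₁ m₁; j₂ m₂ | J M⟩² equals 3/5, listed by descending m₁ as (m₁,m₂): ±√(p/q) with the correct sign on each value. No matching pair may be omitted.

Admissible pairs with m₁+m₂ = M = 1/2: (-1/2,1), (1/2,0)
  (m₁,m₂)=(1/2,0): CG² = 3/5, CG = +√(3/5)   ← matches the target
  (m₁,m₂)=(-1/2,1): CG² = 2/5, CG = +√(2/5)
Pairs with CG² = 3/5: (1/2,0): +√(3/5)

(1/2,0): +√(3/5)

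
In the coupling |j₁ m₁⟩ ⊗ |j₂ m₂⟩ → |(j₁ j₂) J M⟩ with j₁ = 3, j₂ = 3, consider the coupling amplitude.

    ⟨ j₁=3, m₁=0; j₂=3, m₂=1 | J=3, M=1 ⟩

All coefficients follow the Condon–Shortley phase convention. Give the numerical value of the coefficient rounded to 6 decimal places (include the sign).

+√(1/6) = +0.408248

triangle: 3!·3!·3!/10! = 216/3628800
(j±m)!: 3!·3!·4!·2!·4!·2! = 82944
prefactor² = (2J+1)·Δ·N² = 864/25
  k=1: −1/(1!·2!·2!·3!·1!·0!) = -1/24
  k=2: +1/(2!·1!·1!·2!·2!·1!) = 1/8
  k=3: −1/(3!·0!·0!·1!·3!·2!) = -1/72
Σ = 5/72  ⇒  CG² = 864/25·(5/72)² = 1/6
CG = +√(1/6) = +0.408248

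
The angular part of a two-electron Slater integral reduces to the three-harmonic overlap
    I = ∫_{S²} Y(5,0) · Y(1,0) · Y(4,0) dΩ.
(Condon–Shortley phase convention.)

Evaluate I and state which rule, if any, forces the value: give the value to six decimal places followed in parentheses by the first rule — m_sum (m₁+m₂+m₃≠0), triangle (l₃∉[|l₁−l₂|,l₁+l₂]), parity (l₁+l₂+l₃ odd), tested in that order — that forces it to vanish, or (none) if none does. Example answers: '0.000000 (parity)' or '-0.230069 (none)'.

0.245532 (none)

Rules hold: Σm=0, L=10 even, 4≤4≤6.
N = 11·3·9 = 297
Δ = 2!·8!·0!/11! = 1/495
Racah Σ t=1..1: t=1:−1/576 = -1/576
⇒ 3j(5 1 4; 0 0 0)² = 5/99, sgn -1
(m-triple is (0,0,0) — same symbol as above.)
4πI² = N·(3j₀)²·(3jₘ)² = 25/33
I = +1·√(0.757576/4π) = 0.24553200
No selection rule forces the value: the integral is nonzero (none).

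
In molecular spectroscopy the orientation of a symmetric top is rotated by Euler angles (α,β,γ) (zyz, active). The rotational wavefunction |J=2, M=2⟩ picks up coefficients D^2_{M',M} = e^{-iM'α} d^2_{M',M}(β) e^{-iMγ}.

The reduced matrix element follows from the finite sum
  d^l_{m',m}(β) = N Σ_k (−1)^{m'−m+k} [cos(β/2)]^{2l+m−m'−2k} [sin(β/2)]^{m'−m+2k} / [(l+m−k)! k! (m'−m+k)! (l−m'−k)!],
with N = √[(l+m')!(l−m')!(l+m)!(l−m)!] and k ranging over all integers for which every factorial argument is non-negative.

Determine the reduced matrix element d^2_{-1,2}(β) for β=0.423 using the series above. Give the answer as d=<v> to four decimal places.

d^2_{-1,2}(β=0.4230) via the finite sum:
Half-angle: c=0.977717, s=0.209927. N=√(1·6·24·1)=12.000000
k: max(0,(2)−(-1))=3 … min(2+(2),2−(-1))=3
  k=3: (−1)^0·12.0000/(6)·0.9777^1·0.2099^3 = +0.018090
d^2_{-1,2}(0.4230) = +0.018090

d=0.0181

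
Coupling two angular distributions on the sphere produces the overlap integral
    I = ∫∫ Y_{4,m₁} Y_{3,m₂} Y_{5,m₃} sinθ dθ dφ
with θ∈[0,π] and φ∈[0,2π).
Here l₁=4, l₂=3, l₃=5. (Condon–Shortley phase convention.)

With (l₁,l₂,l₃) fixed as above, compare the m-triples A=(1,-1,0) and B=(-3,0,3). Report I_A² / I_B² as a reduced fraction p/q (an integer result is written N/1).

5/588

Shared (l₁,l₂,l₃)=(4,3,5): N and (l;000)² cancel in I_A²/I_B².
A: Δ = 2!·6!·4!/13! = 1/180180; Racah Σ t=0..2: t=0:+1/288 t=1:−1/288 t=2:+1/5760 = 1/5760; ⇒ 3j(4 3 5; 1 -1 0)² = 1/12012, sgn -1
B: Δ = 2!·6!·4!/13! = 1/180180; Racah Σ t=1..2: t=1:−1/2880 t=2:+1/1440 = 1/2880; ⇒ 3j(4 3 5; -3 0 3)² = 7/715, sgn +1
I_A²/I_B² = (1/12012)/(7/715) = 5/588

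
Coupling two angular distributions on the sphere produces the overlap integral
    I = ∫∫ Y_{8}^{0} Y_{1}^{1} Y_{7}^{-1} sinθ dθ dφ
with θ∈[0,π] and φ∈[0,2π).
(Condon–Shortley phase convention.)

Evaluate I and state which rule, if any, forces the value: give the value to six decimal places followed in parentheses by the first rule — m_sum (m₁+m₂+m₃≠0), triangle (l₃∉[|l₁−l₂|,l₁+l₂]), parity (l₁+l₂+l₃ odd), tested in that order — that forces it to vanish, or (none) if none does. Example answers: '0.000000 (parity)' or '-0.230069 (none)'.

m-sum 0 ✓  L=16 even ✓  7≤7≤9 ✓
Π(2lᵢ+1) = 17×3×15 = 765
triangle coeff Δ(8,1,7) = 1/2040
Σ_t [1,1]: t=1:−1/25401600 = -1/25401600
(3j)²=8/255 [(8 1 7; 0 0 0)], sign=+1
Σ_t [2,2]: t=2:+1/58060800 = 1/58060800
(3j)²=7/510 [(8 1 7; 0 1 -1)], sign=+1
⇒ 4πI² = 28/85
I = (+1)√(28/85/(4π)) = 0.16190663
No selection rule forces the value: the integral is nonzero (none).

0.161907 (none)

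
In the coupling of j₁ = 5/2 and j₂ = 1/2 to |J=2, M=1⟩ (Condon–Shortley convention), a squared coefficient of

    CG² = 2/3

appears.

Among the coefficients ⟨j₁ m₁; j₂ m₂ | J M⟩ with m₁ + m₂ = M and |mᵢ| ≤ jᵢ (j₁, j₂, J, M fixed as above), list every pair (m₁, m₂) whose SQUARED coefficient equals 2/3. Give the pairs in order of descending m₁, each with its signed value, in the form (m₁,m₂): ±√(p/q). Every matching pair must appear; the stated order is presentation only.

Admissible pairs with m₁+m₂ = M = 1: (1/2,1/2), (3/2,-1/2)
  (m₁,m₂)=(3/2,-1/2): CG² = 2/3, CG = +√(2/3)   ← matches the target
  (m₁,m₂)=(1/2,1/2): CG² = 1/3, CG = −√(1/3)
Pairs with CG² = 2/3: (3/2,-1/2): +√(2/3)

(3/2,-1/2): +√(2/3)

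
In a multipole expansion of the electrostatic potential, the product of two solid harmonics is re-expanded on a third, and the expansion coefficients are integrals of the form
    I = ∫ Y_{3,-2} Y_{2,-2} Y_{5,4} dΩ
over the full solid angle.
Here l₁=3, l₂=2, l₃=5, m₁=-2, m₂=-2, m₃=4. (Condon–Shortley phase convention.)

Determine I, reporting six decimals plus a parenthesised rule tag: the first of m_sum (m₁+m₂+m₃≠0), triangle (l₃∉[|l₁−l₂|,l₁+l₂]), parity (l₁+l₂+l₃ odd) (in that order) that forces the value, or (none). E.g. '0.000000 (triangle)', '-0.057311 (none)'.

m-sum 0 ✓  L=10 even ✓  1≤5≤5 ✓
Π(2lᵢ+1) = 7×5×11 = 385
triangle coeff Δ(3,2,5) = 1/2310
Σ_t [0,0]: t=0:+1/144 = 1/144
(3j)²=10/231 [(3 2 5; 0 0 0)], sign=-1
Σ_t [0,0]: t=0:+1/2880 = 1/2880
(3j)²=3/55 [(3 2 5; -2 -2 4)], sign=-1
⇒ 4πI² = 10/11
I = (+1)√(10/11/(4π)) = 0.26896683
No selection rule forces the value: the integral is nonzero (none).

0.268967 (none)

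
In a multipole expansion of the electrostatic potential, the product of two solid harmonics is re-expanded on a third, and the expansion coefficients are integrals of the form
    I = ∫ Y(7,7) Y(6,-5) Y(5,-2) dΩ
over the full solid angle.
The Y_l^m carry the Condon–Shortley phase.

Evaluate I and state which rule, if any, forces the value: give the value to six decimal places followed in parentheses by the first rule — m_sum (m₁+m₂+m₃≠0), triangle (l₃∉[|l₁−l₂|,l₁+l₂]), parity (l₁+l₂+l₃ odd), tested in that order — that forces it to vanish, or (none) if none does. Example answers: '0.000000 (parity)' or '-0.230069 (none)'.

Checks pass: Σm=0; 18 even; l₃=5∈[1,13].
(2·7+1)(2·6+1)(2·5+1) = 2145
Δ: 8! 6! 4! / 19! → 1/174594420
sum: t=2:+1/4147200 t=3:−1/207360 t=4:+1/82944 t=5:−1/207360 t=6:+1/4147200 = 1/345600
3j²(7 6 5; 0 0 0) = Δ·Π!·Σ² = 420/46189  (sign -1)
sum: t=0:+1/174182400 = 1/174182400
3j²(7 6 5; 7 -5 -2) = Δ·Π!·Σ² = 77/3876  (sign -1)
combine: 4πI² = 2145·420/46189·77/3876 = 40425/104329
take √, sign +1: I = 0.17559719
No selection rule forces the value: the integral is nonzero (none).

0.175597 (none)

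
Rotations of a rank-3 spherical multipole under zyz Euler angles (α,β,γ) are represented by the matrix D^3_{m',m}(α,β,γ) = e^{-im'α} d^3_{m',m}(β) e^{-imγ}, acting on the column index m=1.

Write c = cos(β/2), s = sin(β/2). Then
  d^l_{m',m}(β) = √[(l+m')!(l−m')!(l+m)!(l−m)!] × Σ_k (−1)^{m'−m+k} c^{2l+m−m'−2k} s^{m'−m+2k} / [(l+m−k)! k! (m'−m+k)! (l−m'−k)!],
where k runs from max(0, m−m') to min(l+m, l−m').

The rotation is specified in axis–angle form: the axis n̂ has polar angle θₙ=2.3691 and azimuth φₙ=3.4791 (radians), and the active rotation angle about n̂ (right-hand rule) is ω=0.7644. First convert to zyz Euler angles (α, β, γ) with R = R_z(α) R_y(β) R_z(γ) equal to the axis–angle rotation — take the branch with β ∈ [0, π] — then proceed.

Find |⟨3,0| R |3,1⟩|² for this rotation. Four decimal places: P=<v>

P=0.3548

Axis–angle → zyz. n̂ = (sinθₙcosφₙ, sinθₙsinφₙ, cosθₙ) = (-0.658548, -0.231107, -0.716173), ω = 0.7644.
R = I cosω + sinω [n̂]ₓ + (1−cosω) n̂n̂ᵀ gives
  R = [+0.842450, +0.538007, -0.028741; -0.453325, +0.736657, +0.501830; +0.291160, -0.409738, +0.864489]
β = atan2(√(R₁₃²+R₂₃²), R₃₃) = 0.526664; α = atan2(R₂₃, R₁₃) mod 2π = 1.628005; γ = atan2(R₃₂, −R₃₁) mod 2π = 4.094583
D^3_{0,1}(1.6280,0.5267,4.0946) = e^{-i·0·1.6280}·d^3_{0,1}(0.5267)·e^{-i·1·4.0946}. Compute d first:
Half-angle: c=0.965528, s=0.260299. N=√(6·6·24·2)=41.569219
Admissible k: 1..3 (factorial args all ≥0)
  k=1: (−1)^0·41.5692/(12)·0.9655^5·0.2603^1 = +0.756637
  k=2: (−1)^1·41.5692/(4)·0.9655^3·0.2603^3 = -0.164977
  k=3: (−1)^2·41.5692/(12)·0.9655^1·0.2603^5 = +0.003997
d^3_{0,1}(0.5267) = +0.756637 -0.164977 +0.003997 = +0.595657
|D^3_{0,1}|² = |d^3_{0,1}(β)|² = (+0.595657)² = 0.354807 (the z-rotation phases have unit modulus)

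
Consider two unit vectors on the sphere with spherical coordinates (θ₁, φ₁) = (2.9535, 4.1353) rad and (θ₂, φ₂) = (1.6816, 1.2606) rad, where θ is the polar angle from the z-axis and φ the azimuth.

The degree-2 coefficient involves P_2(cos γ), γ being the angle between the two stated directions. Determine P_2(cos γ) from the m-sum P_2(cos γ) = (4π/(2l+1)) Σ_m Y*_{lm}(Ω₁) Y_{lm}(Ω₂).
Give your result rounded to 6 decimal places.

Expand P_2 via completeness: Σ_{m} conj(Y_{2,m}) at Ω₁ times Y_{2,m} at Ω₂ —
  [-2]  conj(Y_{2,-2})(Ω₁) = (-0.005465, 0.012350) ; Y_{2,-2}(Ω₂) = (-0.310449, -0.221817) ; Δ = (0.004436, -0.002622)
  [-1]  conj(Y_{2,-1})(Ω₁) = (0.077423, 0.118926) ; Y_{2,-1}(Ω₂) = (-0.025916, 0.080850) ; Δ = (-0.011622, 0.003178)
  [+0]  conj(Y_{2,0})(Ω₁) = (0.597701, -0.000000) ; Y_{2,0}(Ω₂) = (-0.303822, 0.000000) ; Δ = (-0.181595, 0.000000)
  [+1]  conj(Y_{2,1})(Ω₁) = (-0.077423, 0.118926) ; Y_{2,1}(Ω₂) = (0.025916, 0.080850) ; Δ = (-0.011622, -0.003178)
  [+2]  conj(Y_{2,2})(Ω₁) = (-0.005465, -0.012350) ; Y_{2,2}(Ω₂) = (-0.310449, 0.221817) ; Δ = (0.004436, 0.002622)
Total Σ_m = (-0.195966, 0.000000). Multiply by 2.513274: (-0.492517, 0.000000). P_2(cos γ) = -0.492517

-0.492517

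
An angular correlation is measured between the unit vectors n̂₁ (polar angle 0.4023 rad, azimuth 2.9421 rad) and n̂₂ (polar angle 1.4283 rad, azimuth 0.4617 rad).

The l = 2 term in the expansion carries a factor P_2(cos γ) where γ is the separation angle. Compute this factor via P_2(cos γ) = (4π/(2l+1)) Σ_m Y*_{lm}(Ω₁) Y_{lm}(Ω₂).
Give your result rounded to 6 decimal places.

Expand P_2 via completeness: Σ_{m} conj(Y_{2,m}) at Ω₁ times Y_{2,m} at Ω₂ —
  m=-2: Y*=0.05456 - 0.02300j  Y=0.22827 - 0.30190j  product 0.00551 - 0.02172j
  m=-1: Y*=-0.27281 + 0.05516j  Y=0.09723 - 0.04838j  product -0.02386 + 0.01856j
  m=+0: Y*=0.48573 + 0.00000j  Y=-0.29631 + 0.00000j  product -0.14393 + 0.00000j
  m=+1: Y*=0.27281 + 0.05516j  Y=-0.09723 - 0.04838j  product -0.02386 - 0.01856j
  m=+2: Y*=0.05456 + 0.02300j  Y=0.22827 + 0.30190j  product 0.00551 + 0.02172j
Σ over m = -0.18062 + 0.00000j; ×(4π/5) → -0.45395 + 0.00000j. Real part: -0.453950

-0.453950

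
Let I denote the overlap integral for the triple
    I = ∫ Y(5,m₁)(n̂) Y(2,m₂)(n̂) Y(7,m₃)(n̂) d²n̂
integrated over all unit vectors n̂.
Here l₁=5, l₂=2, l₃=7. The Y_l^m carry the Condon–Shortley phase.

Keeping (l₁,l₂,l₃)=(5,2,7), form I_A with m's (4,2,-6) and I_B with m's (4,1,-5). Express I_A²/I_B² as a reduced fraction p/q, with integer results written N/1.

Shared (l₁,l₂,l₃)=(5,2,7): N and (l;000)² cancel in I_A²/I_B².
A: Δ = 0!·10!·4!/15! = 1/15015; Racah Σ t=0..0: t=0:+1/8709120 = 1/8709120; ⇒ 3j(5 2 7; 4 2 -6)² = 1/21, sgn -1
B: Δ = 0!·10!·4!/15! = 1/15015; Racah Σ t=0..0: t=0:+1/2177280 = 1/2177280; ⇒ 3j(5 2 7; 4 1 -5)² = 8/273, sgn +1
I_A²/I_B² = (1/21)/(8/273) = 13/8

13/8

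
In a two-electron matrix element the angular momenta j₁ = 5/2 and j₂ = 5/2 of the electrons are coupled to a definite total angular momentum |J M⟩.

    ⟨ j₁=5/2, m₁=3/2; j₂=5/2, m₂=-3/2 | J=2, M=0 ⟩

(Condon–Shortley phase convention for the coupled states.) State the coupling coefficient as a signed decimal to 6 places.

+0.109109

j₁+j₂−J=3  J+j₁−j₂=2  J−j₁+j₂=2  j₁+j₂+J+1=8
(j₁±m₁, j₂±m₂, J±M) = (4,1,1,4,2,2)
P² = 48/7
sum k=0..1:
  [0] +1/6 = 1/6
  [1] −1/8 = -1/8
S = 1/24
C² = P²·S² = 1/84 ; C = +0.109109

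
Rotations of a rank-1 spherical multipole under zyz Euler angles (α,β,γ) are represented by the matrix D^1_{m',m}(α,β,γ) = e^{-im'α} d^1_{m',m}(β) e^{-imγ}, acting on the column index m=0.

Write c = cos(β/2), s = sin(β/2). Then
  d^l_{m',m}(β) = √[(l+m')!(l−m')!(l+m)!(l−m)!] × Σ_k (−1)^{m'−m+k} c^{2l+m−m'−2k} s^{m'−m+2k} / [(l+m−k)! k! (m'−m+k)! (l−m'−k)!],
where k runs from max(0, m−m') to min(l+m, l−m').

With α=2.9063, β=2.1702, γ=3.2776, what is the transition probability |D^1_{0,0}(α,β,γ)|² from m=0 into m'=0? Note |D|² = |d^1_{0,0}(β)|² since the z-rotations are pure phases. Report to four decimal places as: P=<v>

P=0.3183

Split into d^1_{0,0}(β=2.1702) × two z-phases.
With c≡cos(β/2)=0.466824 and s≡sin(β/2)=0.884350, N=[1·1·1·1]^{1/2}=1.000000
k: max(0,(0)−(0))=0 … min(1+(0),1−(0))=1
  k=0: (−1)^0·1.0000/(1)·0.4668^2·0.8844^0 = +0.217925
  k=1: (−1)^1·1.0000/(1)·0.4668^0·0.8844^2 = -0.782075
d^1_{0,0}(2.1702) = +0.217925 -0.782075 = -0.564150
|D^1_{0,0}|² = |d^1_{0,0}(β)|² = (-0.564150)² = 0.318265 (the z-rotation phases have unit modulus)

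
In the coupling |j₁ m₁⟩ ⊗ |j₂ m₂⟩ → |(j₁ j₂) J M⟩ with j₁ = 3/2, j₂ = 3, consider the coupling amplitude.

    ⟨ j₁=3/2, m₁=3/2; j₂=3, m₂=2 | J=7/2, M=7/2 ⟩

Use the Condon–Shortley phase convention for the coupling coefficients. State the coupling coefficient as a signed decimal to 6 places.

+√(1/3) = +0.577350

√[8·1!2!5!/9! · 3!0!5!1!7!0!] = √(19200)
  +(−1)^0/∏(0,1,0,5,2,0)! = 1/240  (running 1/240)
⟨..|..⟩ = √(19200)·(1/240) = +0.577350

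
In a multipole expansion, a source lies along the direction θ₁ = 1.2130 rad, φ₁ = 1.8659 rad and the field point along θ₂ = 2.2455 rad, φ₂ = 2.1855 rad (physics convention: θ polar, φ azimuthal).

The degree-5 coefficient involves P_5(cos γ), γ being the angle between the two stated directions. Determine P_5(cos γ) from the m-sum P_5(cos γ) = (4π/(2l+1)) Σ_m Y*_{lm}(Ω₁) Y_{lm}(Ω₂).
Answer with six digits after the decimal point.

0.141995

Term-by-term m-sum for l=5 (normalisation 4π/11 = 1.142397):
  m=-5: Y*=-0.33312 + 0.03184j  Y=-0.00917 + 0.13446j  product -0.00123 - 0.04508j
  m=-4: Y*=0.15056 + 0.36589j  Y=0.26449 + 0.21510j  product -0.03888 + 0.12916j
  m=-3: Y*=0.02285 - 0.01869j  Y=0.39843 - 0.11169j  product 0.00702 - 0.01000j
  m=-2: Y*=0.27345 + 0.18317j  Y=0.03688 - 0.10379j  product 0.02910 - 0.02163j
  m=-1: Y*=0.03500 - 0.11515j  Y=0.18252 + 0.25855j  product 0.03616 - 0.01197j
  m=+0: Y*=0.30154 + 0.00000j  Y=0.19886 + 0.00000j  product 0.05996 + 0.00000j
  m=+1: Y*=-0.03500 - 0.11515j  Y=-0.18252 + 0.25855j  product 0.03616 + 0.01197j
  m=+2: Y*=0.27345 - 0.18317j  Y=0.03688 + 0.10379j  product 0.02910 + 0.02163j
  m=+3: Y*=-0.02285 - 0.01869j  Y=-0.39843 - 0.11169j  product 0.00702 + 0.01000j
  m=+4: Y*=0.15056 - 0.36589j  Y=0.26449 - 0.21510j  product -0.03888 - 0.12916j
  m=+5: Y*=0.33312 + 0.03184j  Y=0.00917 + 0.13446j  product -0.00123 + 0.04508j
Σ over m = 0.12430 + 0.00000j; ×(4π/11) → 0.14200 + 0.00000j. Real part: 0.141995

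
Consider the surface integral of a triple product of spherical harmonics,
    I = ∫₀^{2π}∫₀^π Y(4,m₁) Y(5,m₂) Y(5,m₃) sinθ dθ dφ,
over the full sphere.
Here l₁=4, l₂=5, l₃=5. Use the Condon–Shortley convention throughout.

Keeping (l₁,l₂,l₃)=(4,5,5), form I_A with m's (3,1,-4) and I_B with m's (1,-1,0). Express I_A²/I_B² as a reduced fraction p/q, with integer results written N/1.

10/1

Shared (l₁,l₂,l₃)=(4,5,5): N and (l;000)² cancel in I_A²/I_B².
A: Δ = 4!·4!·6!/15! = 1/3153150; Racah Σ t=0..1: t=0:+1/103680 t=1:−1/17280 = -1/20736; ⇒ 3j(4 5 5; 3 1 -4)² = 10/429, sgn +1
B: Δ = 4!·4!·6!/15! = 1/3153150; Racah Σ t=0..3: t=0:+1/6912 t=1:−1/864 t=2:+1/1152 t=3:−1/17280 = -7/34560; ⇒ 3j(4 5 5; 1 -1 0)² = 1/429, sgn +1
I_A²/I_B² = (10/429)/(1/429) = 10/1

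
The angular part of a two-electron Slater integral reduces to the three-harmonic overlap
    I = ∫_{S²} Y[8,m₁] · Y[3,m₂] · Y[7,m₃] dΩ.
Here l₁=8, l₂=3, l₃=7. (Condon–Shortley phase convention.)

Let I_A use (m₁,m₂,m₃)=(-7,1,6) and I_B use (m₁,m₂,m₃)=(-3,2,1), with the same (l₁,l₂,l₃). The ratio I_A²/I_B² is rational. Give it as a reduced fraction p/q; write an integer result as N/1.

l's match ⇒ only the (l;m) 3-j factors differ between A and B.
A: triangle coeff Δ(8,3,7) = 1/5290740; Σ_t [3,4]: t=3:−1/2874009600 t=4:+1/1916006400 = 1/5748019200; (3j)²=13/5814 [(8 3 7; -7 1 6)], sign=-1
B: triangle coeff Δ(8,3,7) = 1/5290740; Σ_t [3,4]: t=3:−1/11612160 t=4:+1/14515200 = -1/58060800; (3j)²=55/58786 [(8 3 7; -3 2 1)], sign=-1
I_A²/I_B² = (13/5814)/(55/58786) = 1183/495

1183/495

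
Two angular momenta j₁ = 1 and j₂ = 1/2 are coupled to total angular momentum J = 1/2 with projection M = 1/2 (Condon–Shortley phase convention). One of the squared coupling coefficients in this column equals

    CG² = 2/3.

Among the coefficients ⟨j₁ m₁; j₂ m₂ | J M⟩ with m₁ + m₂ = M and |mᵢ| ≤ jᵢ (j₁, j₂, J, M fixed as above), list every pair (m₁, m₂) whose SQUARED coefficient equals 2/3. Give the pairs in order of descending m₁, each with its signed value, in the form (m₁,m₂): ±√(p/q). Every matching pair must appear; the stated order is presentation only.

Admissible pairs with m₁+m₂ = M = 1/2: (0,1/2), (1,-1/2)
  (m₁,m₂)=(1,-1/2): CG² = 2/3, CG = +√(2/3)   ← matches the target
  (m₁,m₂)=(0,1/2): CG² = 1/3, CG = −√(1/3)
Pairs with CG² = 2/3: (1,-1/2): +√(2/3)

(1,-1/2): +√(2/3)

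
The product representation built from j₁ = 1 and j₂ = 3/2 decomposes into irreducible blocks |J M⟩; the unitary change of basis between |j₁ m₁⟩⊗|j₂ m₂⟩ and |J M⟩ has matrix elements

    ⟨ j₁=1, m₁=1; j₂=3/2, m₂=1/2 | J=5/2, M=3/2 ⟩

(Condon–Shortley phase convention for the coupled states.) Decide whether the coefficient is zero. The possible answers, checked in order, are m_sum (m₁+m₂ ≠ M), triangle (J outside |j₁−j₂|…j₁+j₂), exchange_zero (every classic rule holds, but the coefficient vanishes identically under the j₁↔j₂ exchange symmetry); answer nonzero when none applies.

nonzero

m-sum: m₁+m₂ = 1+1/2 = 3/2, M = 3/2  ✓
triangle: |j₁−j₂| = 1/2 ≤ J = 5/2 ≤ j₁+j₂ = 5/2  ✓
exchange: j₁≠j₂ or m₁≠m₂ — the exchange symmetry imposes no constraint here
value check: CG = +√(3/5) = +0.774597 ≠ 0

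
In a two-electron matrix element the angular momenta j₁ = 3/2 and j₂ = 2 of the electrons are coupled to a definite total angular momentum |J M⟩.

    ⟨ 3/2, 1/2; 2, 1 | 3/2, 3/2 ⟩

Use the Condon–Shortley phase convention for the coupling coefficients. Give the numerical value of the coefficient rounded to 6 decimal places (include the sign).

triangle: 2!·1!·2!/6! = 4/720
(j±m)!: 2!·1!·3!·1!·3!·0! = 72
prefactor² = (2J+1)·Δ·N² = 8/5
  k=1: −1/(1!·1!·0!·2!·1!·0!) = -1/2
Σ = -1/2  ⇒  CG² = 8/5·(-1/2)² = 2/5
CG = −√(2/5) = -0.632456

−√(2/5) = -0.632456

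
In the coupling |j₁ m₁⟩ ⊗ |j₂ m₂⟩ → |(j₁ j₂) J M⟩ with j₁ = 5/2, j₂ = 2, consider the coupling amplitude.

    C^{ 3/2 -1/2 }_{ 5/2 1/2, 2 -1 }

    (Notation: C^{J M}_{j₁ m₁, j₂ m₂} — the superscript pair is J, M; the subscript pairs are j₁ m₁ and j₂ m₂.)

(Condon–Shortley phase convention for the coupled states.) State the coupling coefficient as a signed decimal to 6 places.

-0.487950  (= −√(5/21))

j₁+j₂−J=3  J+j₁−j₂=2  J−j₁+j₂=1  j₁+j₂+J+1=7
(j₁±m₁, j₂±m₂, J±M) = (3,2,1,3,1,2)
P² = 48/35
sum k=0..1:
  [0] +1/12 = 1/12
  [1] −1/2 = -1/2
S = -5/12
C² = P²·S² = 5/21 ; C = -0.487950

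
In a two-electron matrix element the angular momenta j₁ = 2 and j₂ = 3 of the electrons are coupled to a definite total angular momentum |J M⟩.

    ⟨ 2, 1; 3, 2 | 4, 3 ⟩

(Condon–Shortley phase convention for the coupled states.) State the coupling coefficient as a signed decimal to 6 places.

triangle: 1!*3!*5!/10! = 720/3628800
(j±m)!: 3!*1!*5!*1!*7!*1! = 3628800
prefactor² = (2J+1)*Δ*N² = 6480
  k=0: +1/(0!*1!*1!*5!*2!*0!) = 1/240
  k=1: −1/(1!*0!*0!*4!*3!*1!) = -1/144
Σ = -1/360  ⇒  CG² = 6480*(-1/360)² = 1/20
CG = −√(1/20) = -0.223607

-0.223607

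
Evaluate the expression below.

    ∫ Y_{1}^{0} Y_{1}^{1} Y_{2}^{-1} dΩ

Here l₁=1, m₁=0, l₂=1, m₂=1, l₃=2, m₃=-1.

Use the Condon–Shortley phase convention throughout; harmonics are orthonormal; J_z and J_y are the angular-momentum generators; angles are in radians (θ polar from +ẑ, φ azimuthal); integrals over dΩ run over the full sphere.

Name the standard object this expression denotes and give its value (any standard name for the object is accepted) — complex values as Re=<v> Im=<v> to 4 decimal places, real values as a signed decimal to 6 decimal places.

Gaunt coefficient, -0.218510

This is a Gaunt coefficient — the integral of a triple product of spherical harmonics over the sphere.
m-sum 0 ✓  L=4 even ✓  0≤2≤2 ✓
Π(2lᵢ+1) = 3×3×5 = 45
triangle coeff Δ(1,1,2) = 1/30
Σ_t [0,0]: t=0:+1/1 = 1/1
(3j)²=2/15 [(1 1 2; 0 0 0)], sign=+1
Σ_t [0,0]: t=0:+1/2 = 1/2
(3j)²=1/10 [(1 1 2; 0 1 -1)], sign=-1
⇒ 4πI² = 3/5
I = (-1)√(3/5/(4π)) = -0.21850969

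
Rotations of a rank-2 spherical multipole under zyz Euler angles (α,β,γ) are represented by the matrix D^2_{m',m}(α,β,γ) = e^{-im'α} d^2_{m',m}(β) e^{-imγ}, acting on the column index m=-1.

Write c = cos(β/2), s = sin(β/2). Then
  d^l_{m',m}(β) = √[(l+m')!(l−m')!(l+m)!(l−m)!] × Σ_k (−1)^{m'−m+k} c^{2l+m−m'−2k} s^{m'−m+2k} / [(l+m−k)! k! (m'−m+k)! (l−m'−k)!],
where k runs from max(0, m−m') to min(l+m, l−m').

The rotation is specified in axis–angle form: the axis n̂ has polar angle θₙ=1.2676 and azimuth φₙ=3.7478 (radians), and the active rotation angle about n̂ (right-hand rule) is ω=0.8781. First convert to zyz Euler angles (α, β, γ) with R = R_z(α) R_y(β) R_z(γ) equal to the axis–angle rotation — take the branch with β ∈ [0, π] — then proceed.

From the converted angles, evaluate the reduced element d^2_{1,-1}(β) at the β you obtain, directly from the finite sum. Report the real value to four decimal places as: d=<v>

Axis–angle → zyz. n̂ = (sinθₙcosφₙ, sinθₙsinφₙ, cosθₙ) = (-0.784329, -0.543767, +0.298572), ω = 0.8781.
R = I cosω + sinω [n̂]ₓ + (1−cosω) n̂n̂ᵀ gives
  R = [+0.860929, -0.075631, -0.503072; +0.383887, +0.745470, +0.544890; +0.333814, -0.662235, +0.670830]
β = atan2(√(R₁₃²+R₂₃²), R₃₃) = 0.835469; α = atan2(R₂₃, R₁₃) mod 2π = 2.316311; γ = atan2(R₃₂, −R₃₁) mod 2π = 4.245489
d^2_{1,-1}(β=0.8355) via the finite sum:
c=cos(0.835469/2)=0.914010, s=sin(0.835469/2)=0.405691; N=√[6·1·1·6]=6.000000
The bounds max(0,m−m')=0 and min(l+m,l−m')=1 give 2 terms
  k=0: (−1)^2·6.0000/(2)·0.9140^2·0.4057^2 = +0.412490
  k=1: (−1)^3·6.0000/(6)·0.9140^0·0.4057^4 = -0.027088
d^2_{1,-1}(0.8355) = +0.412490 -0.027088 = +0.385402

d=0.3854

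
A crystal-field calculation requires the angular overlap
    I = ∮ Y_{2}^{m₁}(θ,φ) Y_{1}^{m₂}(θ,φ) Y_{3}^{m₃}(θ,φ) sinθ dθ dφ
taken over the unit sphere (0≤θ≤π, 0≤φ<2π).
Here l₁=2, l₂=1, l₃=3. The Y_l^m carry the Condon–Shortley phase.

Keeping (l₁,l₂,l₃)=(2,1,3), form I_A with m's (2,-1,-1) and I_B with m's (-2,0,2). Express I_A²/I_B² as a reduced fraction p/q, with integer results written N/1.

1/5

Shared (l₁,l₂,l₃)=(2,1,3): N and (l;000)² cancel in I_A²/I_B².
A: Δ = 0!·4!·2!/7! = 1/105; Racah Σ t=0..0: t=0:+1/48 = 1/48; ⇒ 3j(2 1 3; 2 -1 -1)² = 1/105, sgn +1
B: Δ = 0!·4!·2!/7! = 1/105; Racah Σ t=0..0: t=0:+1/24 = 1/24; ⇒ 3j(2 1 3; -2 0 2)² = 1/21, sgn -1
I_A²/I_B² = (1/105)/(1/21) = 1/5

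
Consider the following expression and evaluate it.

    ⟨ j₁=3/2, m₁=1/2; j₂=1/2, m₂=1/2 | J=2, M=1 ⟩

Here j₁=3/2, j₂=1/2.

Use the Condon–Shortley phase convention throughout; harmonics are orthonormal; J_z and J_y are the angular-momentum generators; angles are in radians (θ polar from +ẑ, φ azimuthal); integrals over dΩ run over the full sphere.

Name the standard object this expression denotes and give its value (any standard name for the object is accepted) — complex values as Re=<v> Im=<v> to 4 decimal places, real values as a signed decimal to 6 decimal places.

This is a Clebsch–Gordan (vector-coupling) coefficient.
√[5·0!3!1!/5! · 2!1!1!0!3!1!] = √(3)
  +(−1)^0/∏(0,0,1,1,2,0)! = 1/2  (running 1/2)
⟨..|..⟩ = √(3)·(1/2) = +0.866025

Clebsch–Gordan coefficient, +√(3/4) ≈ +0.866025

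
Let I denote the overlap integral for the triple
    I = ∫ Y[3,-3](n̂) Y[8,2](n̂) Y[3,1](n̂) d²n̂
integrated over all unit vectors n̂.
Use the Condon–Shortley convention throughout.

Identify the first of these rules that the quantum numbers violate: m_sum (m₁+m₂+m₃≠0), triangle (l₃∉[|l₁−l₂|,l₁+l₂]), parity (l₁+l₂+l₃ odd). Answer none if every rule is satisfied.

azimuthal sum: -3 + 2 + 1 = 0  ✓
l₃ must lie in [5,11]; have l₃=3  ✗
L = 3 + 8 + 3 = 14 (even)

triangle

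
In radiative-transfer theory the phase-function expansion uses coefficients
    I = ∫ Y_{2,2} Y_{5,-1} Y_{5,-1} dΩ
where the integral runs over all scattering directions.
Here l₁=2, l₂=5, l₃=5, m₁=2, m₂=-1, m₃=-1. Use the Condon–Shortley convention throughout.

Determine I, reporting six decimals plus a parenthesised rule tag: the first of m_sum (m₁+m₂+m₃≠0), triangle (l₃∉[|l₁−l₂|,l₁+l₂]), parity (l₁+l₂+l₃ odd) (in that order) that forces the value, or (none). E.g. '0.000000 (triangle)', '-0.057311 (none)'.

m-sum 0 ✓  L=12 even ✓  3≤5≤7 ✓
Π(2lᵢ+1) = 5×11×11 = 605
triangle coeff Δ(2,5,5) = 1/38610
Σ_t [0,2]: t=0:+1/2880 t=1:−1/576 t=2:+1/2880 = -1/960
(3j)²=10/429 [(2 5 5; 0 0 0)], sign=+1
Σ_t [0,0]: t=0:+1/2304 = 1/2304
(3j)²=5/143 [(2 5 5; 2 -1 -1)], sign=+1
⇒ 4πI² = 250/507
I = (+1)√(250/507/(4π)) = 0.19808933
No selection rule forces the value: the integral is nonzero (none).

0.198089 (none)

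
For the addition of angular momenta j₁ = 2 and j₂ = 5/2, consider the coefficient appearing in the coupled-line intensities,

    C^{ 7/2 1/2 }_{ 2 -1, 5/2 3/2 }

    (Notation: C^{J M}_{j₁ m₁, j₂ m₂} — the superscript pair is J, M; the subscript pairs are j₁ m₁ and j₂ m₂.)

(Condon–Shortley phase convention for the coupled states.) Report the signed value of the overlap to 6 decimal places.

triangle: 1!*3!*4!/9! = 144/362880
(j±m)!: 1!*3!*4!*1!*4!*3! = 20736
prefactor² = (2J+1)*Δ*N² = 2304/35
  k=0: +1/(0!*1!*3!*4!*0!*0!) = 1/144
  k=1: −1/(1!*0!*2!*3!*1!*1!) = -1/12
Σ = -11/144  ⇒  CG² = 2304/35*(-11/144)² = 121/315
CG = −√(121/315) = -0.619780

-0.619780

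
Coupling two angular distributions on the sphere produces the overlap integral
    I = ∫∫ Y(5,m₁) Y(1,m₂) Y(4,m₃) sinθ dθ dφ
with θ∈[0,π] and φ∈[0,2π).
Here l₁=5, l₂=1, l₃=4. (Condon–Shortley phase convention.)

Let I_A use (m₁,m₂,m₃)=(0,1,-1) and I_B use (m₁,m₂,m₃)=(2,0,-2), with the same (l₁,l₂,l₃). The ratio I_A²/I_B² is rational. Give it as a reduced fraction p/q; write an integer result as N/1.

l's match ⇒ only the (l;m) 3-j factors differ between A and B.
A: triangle coeff Δ(5,1,4) = 1/495; Σ_t [2,2]: t=2:+1/1440 = 1/1440; (3j)²=2/99 [(5 1 4; 0 1 -1)], sign=-1
B: triangle coeff Δ(5,1,4) = 1/495; Σ_t [1,1]: t=1:−1/1440 = -1/1440; (3j)²=7/165 [(5 1 4; 2 0 -2)], sign=-1
I_A²/I_B² = (2/99)/(7/165) = 10/21

10/21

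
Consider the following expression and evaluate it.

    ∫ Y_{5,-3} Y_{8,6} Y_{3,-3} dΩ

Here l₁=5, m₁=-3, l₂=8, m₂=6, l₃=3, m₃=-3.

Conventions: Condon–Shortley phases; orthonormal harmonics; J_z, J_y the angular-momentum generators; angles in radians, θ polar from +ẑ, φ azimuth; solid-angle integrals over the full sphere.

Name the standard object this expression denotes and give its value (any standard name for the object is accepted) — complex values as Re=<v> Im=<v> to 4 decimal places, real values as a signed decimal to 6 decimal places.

This is a Gaunt coefficient — the integral of a triple product of spherical harmonics over the sphere.
Rules hold: Σm=0, L=16 even, 3≤3≤13.
N = 11·17·7 = 1309
Δ = 10!·0!·6!/17! = 1/136136
Racah Σ t=5..5: t=5:−1/518400 = -1/518400
⇒ 3j(5 8 3; 0 0 0)² = 56/2431, sgn +1
Racah Σ t=8..8: t=8:+1/58060800 = 1/58060800
⇒ 3j(5 8 3; -3 6 -3)² = 3/136, sgn +1
4πI² = N·(3j₀)²·(3jₘ)² = 147/221
I = +1·√(0.665158/4π) = 0.23006873

Gaunt coefficient, +0.230069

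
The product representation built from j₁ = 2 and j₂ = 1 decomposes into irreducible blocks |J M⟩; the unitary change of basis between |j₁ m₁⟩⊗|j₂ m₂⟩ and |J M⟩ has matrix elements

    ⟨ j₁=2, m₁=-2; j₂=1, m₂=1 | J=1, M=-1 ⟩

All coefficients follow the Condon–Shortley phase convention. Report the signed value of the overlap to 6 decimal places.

j₁+j₂−J=2  J+j₁−j₂=2  J−j₁+j₂=0  j₁+j₂+J+1=5
(j₁±m₁, j₂±m₂, J±M) = (0,4,2,0,0,2)
P² = 48/5
sum k=2..2:
  [2] +1/4 = 1/4
S = 1/4
C² = P²·S² = 3/5 ; C = +0.774597

+0.774597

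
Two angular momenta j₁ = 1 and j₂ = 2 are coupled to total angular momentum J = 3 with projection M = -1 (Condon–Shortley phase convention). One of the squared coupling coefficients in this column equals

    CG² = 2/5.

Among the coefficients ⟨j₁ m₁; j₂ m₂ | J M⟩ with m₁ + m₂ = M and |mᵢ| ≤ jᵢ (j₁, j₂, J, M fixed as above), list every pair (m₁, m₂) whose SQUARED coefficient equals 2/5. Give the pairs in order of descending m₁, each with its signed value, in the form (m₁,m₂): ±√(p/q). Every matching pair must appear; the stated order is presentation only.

Admissible pairs with m₁+m₂ = M = -1: (-1,0), (0,-1), (1,-2)
  (m₁,m₂)=(1,-2): CG² = 1/15, CG = +√(1/15)
  (m₁,m₂)=(0,-1): CG² = 8/15, CG = +√(8/15)
  (m₁,m₂)=(-1,0): CG² = 2/5, CG = +√(2/5)   ← matches the target
Pairs with CG² = 2/5: (-1,0): +√(2/5)

(-1,0): +√(2/5)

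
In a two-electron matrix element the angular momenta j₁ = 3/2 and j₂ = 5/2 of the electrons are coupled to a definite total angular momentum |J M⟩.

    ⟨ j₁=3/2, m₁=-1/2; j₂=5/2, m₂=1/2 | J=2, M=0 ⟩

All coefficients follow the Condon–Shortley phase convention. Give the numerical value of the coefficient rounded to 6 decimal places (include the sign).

−√(1/14) = -0.267261

√[5·2!1!3!/7! · 1!2!3!2!2!2!] = √(8/7)
  +(−1)^1/∏(1,1,1,2,0,1)! = -1/2  (running -1/2)
  +(−1)^2/∏(2,0,0,1,1,2)! = 1/4  (running -1/4)
⟨..|..⟩ = √(8/7)·(-1/4) = -0.267261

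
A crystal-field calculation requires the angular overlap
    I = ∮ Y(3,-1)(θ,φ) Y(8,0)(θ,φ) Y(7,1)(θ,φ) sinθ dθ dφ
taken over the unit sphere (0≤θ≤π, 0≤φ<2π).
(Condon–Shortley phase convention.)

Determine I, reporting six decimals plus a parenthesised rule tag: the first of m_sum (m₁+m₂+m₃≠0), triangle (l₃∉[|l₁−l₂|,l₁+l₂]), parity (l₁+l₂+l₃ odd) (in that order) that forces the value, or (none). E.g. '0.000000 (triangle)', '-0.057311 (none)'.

0.011037 (none)

Rules hold: Σm=0, L=18 even, 5≤7≤11.
N = 7·17·15 = 1785
Δ = 4!·2!·12!/19! = 1/5290740
Racah Σ t=1..3: t=1:−1/7257600 t=2:+1/2073600 t=3:−1/7257600 = 1/4838400
⇒ 3j(3 8 7; 0 0 0)² = 252/20995, sgn -1
Racah Σ t=2..4: t=2:+1/4147200 t=3:−1/3628800 t=4:+1/46448640 = -1/77414400
⇒ 3j(3 8 7; -1 0 1)² = 3/41990, sgn -1
4πI² = N·(3j₀)²·(3jₘ)² = 7938/5185765
I = +1·√(0.00153073/4π) = 0.01103683
No selection rule forces the value: the integral is nonzero (none).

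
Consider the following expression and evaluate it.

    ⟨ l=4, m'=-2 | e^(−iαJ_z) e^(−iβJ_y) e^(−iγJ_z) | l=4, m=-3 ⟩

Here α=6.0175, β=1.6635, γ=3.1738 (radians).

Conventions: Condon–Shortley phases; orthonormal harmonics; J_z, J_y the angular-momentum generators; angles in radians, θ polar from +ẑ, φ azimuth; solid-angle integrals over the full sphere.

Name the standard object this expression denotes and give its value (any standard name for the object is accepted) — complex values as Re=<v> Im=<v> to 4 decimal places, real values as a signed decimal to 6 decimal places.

This is a Wigner D-matrix element — the rotation-matrix element ⟨l m'| R(α,β,γ) |l m⟩ in the angular-momentum basis.
Split into d^4_{-2,-3}(β=1.6635) × two z-phases.
With c≡cos(β/2)=0.673583 and s≡sin(β/2)=0.739111, N=[2·720·1·5040]^{1/2}=2693.993318
k: max(0,(-3)−(-2))=0 … min(4+(-3),4−(-2))=1
  k=0: (−1)^1·2693.9933/(720)·0.6736^7·0.7391^1 = -0.173986
  k=1: (−1)^2·2693.9933/(240)·0.6736^5·0.7391^3 = +0.628451
d^4_{-2,-3}(1.6635) = -0.173986 +0.628451 = +0.454465
Attach z-rotation phases: D = e^{-i(-2)(6.0175)}·(+0.454465)·e^{-i(-3)(3.1738)} = -0.412189+0.191413i

Wigner D-matrix element, Re=-0.4122 Im=0.1914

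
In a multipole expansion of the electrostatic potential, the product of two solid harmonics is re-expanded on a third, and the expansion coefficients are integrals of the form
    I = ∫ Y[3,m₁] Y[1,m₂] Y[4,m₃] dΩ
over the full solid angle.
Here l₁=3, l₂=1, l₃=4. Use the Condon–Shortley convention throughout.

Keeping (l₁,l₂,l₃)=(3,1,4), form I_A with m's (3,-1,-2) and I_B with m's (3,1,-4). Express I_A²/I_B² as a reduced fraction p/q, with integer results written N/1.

1/28

l's match ⇒ only the (l;m) 3-j factors differ between A and B.
A: triangle coeff Δ(3,1,4) = 1/252; Σ_t [0,0]: t=0:+1/1440 = 1/1440; (3j)²=1/252 [(3 1 4; 3 -1 -2)], sign=+1
B: triangle coeff Δ(3,1,4) = 1/252; Σ_t [0,0]: t=0:+1/1440 = 1/1440; (3j)²=1/9 [(3 1 4; 3 1 -4)], sign=+1
I_A²/I_B² = (1/252)/(1/9) = 1/28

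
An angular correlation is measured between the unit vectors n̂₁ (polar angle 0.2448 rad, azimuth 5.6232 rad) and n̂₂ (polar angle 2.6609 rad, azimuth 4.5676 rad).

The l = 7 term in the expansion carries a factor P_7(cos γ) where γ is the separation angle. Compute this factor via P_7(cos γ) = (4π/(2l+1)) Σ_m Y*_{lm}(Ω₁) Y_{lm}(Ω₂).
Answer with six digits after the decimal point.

0.258926

Term-by-term m-sum for l=7 (normalisation 4π/15 = 0.837758):
  [-7]  conj(Y_{7,-7})(Ω₁) = (-0.000002, 0.000024) ; Y_{7,-7}(Ω₂) = (0.001918, -0.001195) ; Δ = (0.000000, 0.000000)
  [-6]  conj(Y_{7,-6})(Ω₁) = (-0.000251, 0.000269) ; Y_{7,-6}(Ω₂) = (0.010471, 0.012380) ; Δ = (-0.000006, -0.000000)
  [-5]  conj(Y_{7,-5})(Ω₁) = (-0.003405, 0.000544) ; Y_{7,-5}(Ω₂) = (-0.047367, 0.053579) ; Δ = (0.000132, -0.000208)
  [-4]  conj(Y_{7,-4})(Ω₁) = (-0.019894, -0.010911) ; Y_{7,-4}(Ω₂) = (-0.179753, -0.117552) ; Δ = (0.002293, 0.004300)
  [-3]  conj(Y_{7,-3})(Ω₁) = (-0.042340, -0.097639) ; Y_{7,-3}(Ω₂) = (0.181812, -0.391907) ; Δ = (-0.045963, -0.001159)
  [-2]  conj(Y_{7,-2})(Ω₁) = (0.084440, -0.329558) ; Y_{7,-2}(Ω₂) = (0.480599, 0.143196) ; Δ = (0.087773, -0.146294)
  [-1]  conj(Y_{7,-1})(Ω₁) = (0.504725, -0.391708) ; Y_{7,-1}(Ω₂) = (-0.015543, 0.106596) ; Δ = (0.033910, 0.059890)
  [+0]  conj(Y_{7,0})(Ω₁) = (0.349449, -0.000000) ; Y_{7,0}(Ω₂) = (0.437234, 0.000000) ; Δ = (0.152791, 0.000000)
  [+1]  conj(Y_{7,1})(Ω₁) = (-0.504725, -0.391708) ; Y_{7,1}(Ω₂) = (0.015543, 0.106596) ; Δ = (0.033910, -0.059890)
  [+2]  conj(Y_{7,2})(Ω₁) = (0.084440, 0.329558) ; Y_{7,2}(Ω₂) = (0.480599, -0.143196) ; Δ = (0.087773, 0.146294)
  [+3]  conj(Y_{7,3})(Ω₁) = (0.042340, -0.097639) ; Y_{7,3}(Ω₂) = (-0.181812, -0.391907) ; Δ = (-0.045963, 0.001159)
  [+4]  conj(Y_{7,4})(Ω₁) = (-0.019894, 0.010911) ; Y_{7,4}(Ω₂) = (-0.179753, 0.117552) ; Δ = (0.002293, -0.004300)
  [+5]  conj(Y_{7,5})(Ω₁) = (0.003405, 0.000544) ; Y_{7,5}(Ω₂) = (0.047367, 0.053579) ; Δ = (0.000132, 0.000208)
  [+6]  conj(Y_{7,6})(Ω₁) = (-0.000251, -0.000269) ; Y_{7,6}(Ω₂) = (0.010471, -0.012380) ; Δ = (-0.000006, 0.000000)
  [+7]  conj(Y_{7,7})(Ω₁) = (0.000002, 0.000024) ; Y_{7,7}(Ω₂) = (-0.001918, -0.001195) ; Δ = (0.000000, -0.000000)
Σ over m = (0.309070, -0.000000); ×(4π/15) → (0.258926, -0.000000). Real part: 0.258926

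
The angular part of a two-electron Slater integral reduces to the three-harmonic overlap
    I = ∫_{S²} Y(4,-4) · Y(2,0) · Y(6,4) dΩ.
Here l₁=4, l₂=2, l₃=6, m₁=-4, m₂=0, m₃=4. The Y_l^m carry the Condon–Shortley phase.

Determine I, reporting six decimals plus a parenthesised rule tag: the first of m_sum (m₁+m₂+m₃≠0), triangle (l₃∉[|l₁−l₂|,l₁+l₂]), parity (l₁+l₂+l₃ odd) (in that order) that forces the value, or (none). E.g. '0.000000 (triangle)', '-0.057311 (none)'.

0.106690 (none)

Rules hold: Σm=0, L=12 even, 2≤6≤6.
N = 9·5·13 = 585
Δ = 0!·8!·4!/13! = 1/6435
Racah Σ t=0..0: t=0:+1/2304 = 1/2304
⇒ 3j(4 2 6; 0 0 0)² = 5/143, sgn +1
Racah Σ t=0..0: t=0:+1/161280 = 1/161280
⇒ 3j(4 2 6; -4 0 4)² = 1/143, sgn +1
4πI² = N·(3j₀)²·(3jₘ)² = 225/1573
I = +1·√(0.143039/4π) = 0.10668957
No selection rule forces the value: the integral is nonzero (none).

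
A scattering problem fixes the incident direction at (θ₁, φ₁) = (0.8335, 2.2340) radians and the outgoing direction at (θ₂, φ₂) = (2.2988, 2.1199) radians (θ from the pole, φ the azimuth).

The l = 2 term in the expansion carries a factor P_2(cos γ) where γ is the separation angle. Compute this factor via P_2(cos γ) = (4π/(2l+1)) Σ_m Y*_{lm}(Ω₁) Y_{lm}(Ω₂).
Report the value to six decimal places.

Expand P_2 via completeness: Σ_{m} conj(Y_{2,m}) at Ω₁ times Y_{2,m} at Ω₂ —
  term(m=-2) = +0.044386+0.010309i   from Y*(Ω₁)=-0.051221-0.205399i, Y(Ω₂)=-0.097984+0.191665i
  term(m=-1) = -0.146581-0.016798i   from Y*(Ω₁)=-0.236708+0.302986i, Y(Ω₂)=+0.200279+0.327321i
  term(m=+0) = +0.011619+0.000000i   from Y*(Ω₁)=+0.112253-0.000000i, Y(Ω₂)=+0.103510+0.000000i
  term(m=+1) = -0.146581+0.016798i   from Y*(Ω₁)=+0.236708+0.302986i, Y(Ω₂)=-0.200279+0.327321i
  term(m=+2) = +0.044386-0.010309i   from Y*(Ω₁)=-0.051221+0.205399i, Y(Ω₂)=-0.097984-0.191665i
Σ over m = -0.192770+0.000000i; ×(4π/5) → -0.484483+0.000000i. Real part: -0.484483

-0.484483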